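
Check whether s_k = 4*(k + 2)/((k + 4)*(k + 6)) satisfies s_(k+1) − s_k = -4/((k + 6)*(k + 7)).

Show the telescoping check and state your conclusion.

Invalid: residual 8*(2*k + 11)/(k**4 + 22*k**3 + 179*k**2 + 638*k + 840) ≠ 0.

s_(k+1) = 4*(k + 3)/((k + 5)*(k + 7))
s_(k+1) − s_k = 4*(-k**2 - 5*k + 2)/(k**4 + 22*k**3 + 179*k**2 + 638*k + 840)
(s_(k+1) − s_k) − t_k = 8*(2*k + 11)/(k**4 + 22*k**3 + 179*k**2 + 638*k + 840)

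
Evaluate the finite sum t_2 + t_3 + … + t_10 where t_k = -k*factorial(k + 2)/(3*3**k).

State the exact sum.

Ratio r(k) = (k + 1)*(k + 3)/(3*k).
Take A(k)=k/3 + 1, B(k)=1, C(k)=k.
f must satisfy (k/3 + 1)·f(k+1) − (1)·f(k) = k.
deg f ≤ 0 (via 1,0,1).
A polynomial solution: f(k) = 3.
Certificate R = B(k−1)f/C = 3/k gives s_k = -factorial(k + 2)/3**k.
Δs = -k*factorial(k + 2)/(3*3**k), as required.
Telescoping: Σ = s_(11) − s_(2) = -25625600/729 − (-8/3) = -25623656/729.

Σ = -25623656/729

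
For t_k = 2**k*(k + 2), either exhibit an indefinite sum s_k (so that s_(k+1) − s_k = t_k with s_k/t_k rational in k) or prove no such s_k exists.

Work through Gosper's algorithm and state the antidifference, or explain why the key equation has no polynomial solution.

s_k = 2**k*k

t_(k+1)/t_k = 2*(k + 3)/(k + 2).
A = 2, B = 1, C = k + 2.
Need (2)·f(k+1) − (1)·f(k) = k + 2.
Bound: deg f ≤ 1.
Solve for f: f(k) = k (degree 1 ≤ 1).
Certificate R = B(k−1)f/C = k/(k + 2) gives s_k = 2**k*k.
Check: Δs_k = 2**k*(k + 2). ✓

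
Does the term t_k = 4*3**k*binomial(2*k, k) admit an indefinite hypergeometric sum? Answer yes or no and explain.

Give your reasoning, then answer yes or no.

The ratio is 6*(2*k + 1)/(k + 1).
Normal form (A,B,C) = (12*k + 6, k + 1, 1).
Solve (12*k + 6)·f(k+1) − (k)·f(k) = 1.
Bound: deg f ≤ -1.
Negative degree bound (-1): no f exists, t_k not Gosper-summable.

No — key equation has no polynomial f.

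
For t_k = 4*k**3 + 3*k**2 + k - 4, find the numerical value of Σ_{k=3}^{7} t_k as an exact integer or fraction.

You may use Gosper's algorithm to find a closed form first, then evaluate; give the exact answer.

Σ = 3510

The ratio is (4*k**3 + 15*k**2 + 19*k + 4)/(4*k**3 + 3*k**2 + k - 4).
Factor: A=1; B=1; C=k**3 + 3*k**2/4 + k/4 - 1.
Set up (1)·f(k+1) − (1)·f(k) − (k**3 + 3*k**2/4 + k/4 - 1) = 0.
d = 4 from the (0,0,3) case.
A polynomial solution: f(k) = k*(k - 2)*(k**2 + k + 2)/4.
So s_k = (B(k−1)f/C)·t_k = (k*(k - 2)*(k**2 + k + 2)/(4*k**3 + 3*k**2 + k - 4))·t_k = k*(k**3 - k**2 - 4).
Δs = 4*k**3 + 3*k**2 + k - 4, as required.
Sum = s_(8) − s_(3); s_(8) = 3552, s_(3) = 42 ⇒ 3510.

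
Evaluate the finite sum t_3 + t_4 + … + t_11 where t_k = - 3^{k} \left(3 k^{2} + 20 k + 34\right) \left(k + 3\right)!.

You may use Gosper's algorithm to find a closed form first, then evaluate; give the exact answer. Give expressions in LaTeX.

r(k) = 3*(3*k**3 + 38*k**2 + 161*k + 228)/(3*k**2 + 20*k + 34) after simplifying.
Gosper form: A/B · C(k+1)/C(k) with A=3*k + 12, B=1, C=k**2 + 20*k/3 + 34/3.
Need (3*k + 12)·f(k+1) − (1)·f(k) = k**2 + 20*k/3 + 34/3.
Bound: deg f ≤ 1.
Solving with deg f ≤ 1: f(k) = (k + 2)/3.
Then R = B(k−1)f/C = (k + 2)/(3*k**2 + 20*k + 34), so s_k = R(k)·t_k = -3**k*(k + 2)*factorial(k + 3).
Verify: -3**k*(3*k**2 + 20*k + 34)*factorial(k + 3) matches t_k.
Evaluate s at k=12 and k=3: -9729324833260032000 and -97200; difference -9729324833259934800.

Σ = -9729324833259934800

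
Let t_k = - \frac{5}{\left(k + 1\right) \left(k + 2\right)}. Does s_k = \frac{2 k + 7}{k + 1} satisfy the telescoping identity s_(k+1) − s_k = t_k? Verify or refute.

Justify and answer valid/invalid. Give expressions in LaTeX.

Valid: the claim telescopes to t_k.

s_(k+1) = (2*k + 9)/(k + 2)
s_(k+1) − s_k = -5/(k**2 + 3*k + 2)
(s_(k+1) − s_k) − t_k = 0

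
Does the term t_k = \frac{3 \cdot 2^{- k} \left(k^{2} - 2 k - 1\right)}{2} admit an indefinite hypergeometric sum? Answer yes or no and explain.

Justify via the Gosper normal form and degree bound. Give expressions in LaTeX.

r(k) = (k**2 - 2)/(2*(k**2 - 2*k - 1)) after simplifying.
Gosper form: A/B · C(k+1)/C(k) with A=1/2, B=1, C=k**2 - 2*k - 1.
Key eq: (1/2)·f(k+1) = (1)·f(k) + (k**2 - 2*k - 1).
d = 2 from the (0,0,2) case.
Coefficient equations give f(k) = -2*k**2.
R(k) = B(k−1)·f(k)/C(k) = -2*k**2/(k**2 - 2*k - 1); s_k = R·t_k = -3*k**2/2**k.
Check: Δs_k = 3*(k**2 - 2*k - 1)/(2*2**k). ✓

Yes. s_k = - 3 \cdot 2^{- k} k^{2}.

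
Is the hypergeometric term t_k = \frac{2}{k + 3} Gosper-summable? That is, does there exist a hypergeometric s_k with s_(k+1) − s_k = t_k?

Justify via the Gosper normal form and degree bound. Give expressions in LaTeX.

Step 1: r(k) = (k + 3)/(k + 4).
Take A(k)=k + 3, B(k)=k + 4, C(k)=1.
Need (k + 3)·f(k+1) − (k + 3)·f(k) = 1.
Degrees (1,1,0) ⇒ d ≤ 0.
f = c0 ⇒ A·f(k+1) − B(k−1)·f(k) − C = -1. The system {-1 = 0} is inconsistent; no antidifference.

No; the coefficient equations for f are inconsistent.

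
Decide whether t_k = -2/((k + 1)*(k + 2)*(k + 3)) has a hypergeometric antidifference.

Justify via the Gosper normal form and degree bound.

Yes. s_k = k*(-k - 3)/(2*(k + 1)*(k + 2)).

Ratio r(k) = (k + 1)/(k + 4).
So A=k + 1 and B=k + 4, with C=1.
Set up (k + 1)·f(k+1) − (k + 3)·f(k) − (1) = 0.
Degrees (1,1,0) ⇒ d ≤ 2.
Coefficient equations give f(k) = k*(k + 3)/4.
R(k) = B(k−1)·f(k)/C(k) = k*(k + 3)**2/4; s_k = R·t_k = k*(-k - 3)/(2*(k + 1)*(k + 2)).
Check: Δs_k = -2/(k**3 + 6*k**2 + 11*k + 6). ✓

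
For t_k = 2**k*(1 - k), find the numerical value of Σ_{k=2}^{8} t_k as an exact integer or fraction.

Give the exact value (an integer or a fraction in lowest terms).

Σ = -3076

r(k) = 2*k/(k - 1) after simplifying.
Gosper form: A/B · C(k+1)/C(k) with A=2, B=1, C=k - 1.
Key eq: (2)·f(k+1) = (1)·f(k) + (k - 1).
d = 1 from the (0,0,1) case.
Solving with deg f ≤ 1: f(k) = k - 3.
R(k) = B(k−1)·f(k)/C(k) = (k - 3)/(k - 1); s_k = R·t_k = 2**k*(3 - k).
s_(k+1) − s_k = 2**k*(1 - k) = t_k.
Σ_(k=2)^(8) t_k = s_(9) − s_(2) = -3072 − (4) = -3076.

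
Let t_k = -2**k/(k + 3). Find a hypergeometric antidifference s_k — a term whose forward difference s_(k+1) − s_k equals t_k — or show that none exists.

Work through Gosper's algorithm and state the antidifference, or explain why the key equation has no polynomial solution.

none (Gosper's algorithm certifies no s_k)

Compute t_(k+1)/t_k: get 2*(k + 3)/(k + 4).
A = 2*k + 6, B = k + 4, C = 1.
f must satisfy (2*k + 6)·f(k+1) − (k + 3)·f(k) = 1.
Bound: deg f ≤ -1.
Bound -1 < 0, so the key equation has no polynomial solution.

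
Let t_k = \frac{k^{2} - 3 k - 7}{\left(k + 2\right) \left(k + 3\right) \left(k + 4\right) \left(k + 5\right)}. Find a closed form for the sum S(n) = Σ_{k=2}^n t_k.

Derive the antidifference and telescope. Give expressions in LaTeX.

S(n) = \frac{n^{3} - 12 n^{2} - 25 n + 36}{24 \left(n^{3} + 12 n^{2} + 47 n + 60\right)}

Compute t_(k+1)/t_k: get (k + 2)*(3*k - (k + 1)**2 + 10)/((k + 6)*(-k**2 + 3*k + 7)).
A = k + 2, B = k + 6, C = k**2 - 3*k - 7.
f must satisfy (k + 2)·f(k+1) − (k + 5)·f(k) = k**2 - 3*k - 7.
deg f ≤ 3 (via 1,1,2).
A polynomial solution: f(k) = -k*(k**2 + 33*k + 50)/24.
So s_k = (B(k−1)f/C)·t_k = (-k*(k + 5)*(k**2 + 33*k + 50)/(24*(k**2 - 3*k - 7)))·t_k = k*(-k**2 - 33*k - 50)/(24*(k + 2)*(k + 3)*(k + 4)).
s_(k+1) − s_k = (k**2 - 3*k - 7)/(k**4 + 14*k**3 + 71*k**2 + 154*k + 120) = t_k.
s_(n+1) = (-n**3 - 36*n**2 - 119*n - 84)/(24*(n**3 + 12*n**2 + 47*n + 60)) and s_(2) = -1/12, so S(n) = (n**3 - 12*n**2 - 25*n + 36)/(24*(n**3 + 12*n**2 + 47*n + 60)).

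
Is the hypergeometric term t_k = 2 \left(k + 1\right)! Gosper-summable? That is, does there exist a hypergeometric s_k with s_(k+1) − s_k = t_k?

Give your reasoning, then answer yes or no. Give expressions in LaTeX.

t_(k+1)/t_k = k + 2.
Gosper form: A/B · C(k+1)/C(k) with A=k + 2, B=1, C=1.
Key eq: (k + 2)·f(k+1) = (1)·f(k) + (1).
deg f ≤ -1 (via 1,0,0).
Negative degree bound (-1): no f exists, t_k not Gosper-summable.

No — key equation has no polynomial f.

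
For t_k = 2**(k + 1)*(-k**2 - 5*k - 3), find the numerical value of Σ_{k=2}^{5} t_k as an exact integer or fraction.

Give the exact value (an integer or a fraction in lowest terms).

The ratio is 2*(k**2 + 7*k + 9)/(k**2 + 5*k + 3).
Normal form (A,B,C) = (2, 1, k**2 + 5*k + 3).
Solve (2)·f(k+1) − (1)·f(k) = k**2 + 5*k + 3.
d = 2 from the (0,0,2) case.
Match coefficients ⇒ f(k) = k**2 + k - 1.
Then R = B(k−1)f/C = (k**2 + k - 1)/(k**2 + 5*k + 3), so s_k = R(k)·t_k = 2**(k + 1)*(-k**2 - k + 1).
Verify: 2**(k + 1)*(-k**2 - 5*k - 3) matches t_k.
Evaluate s at k=6 and k=2: -5248 and -40; difference -5208.

Σ = -5208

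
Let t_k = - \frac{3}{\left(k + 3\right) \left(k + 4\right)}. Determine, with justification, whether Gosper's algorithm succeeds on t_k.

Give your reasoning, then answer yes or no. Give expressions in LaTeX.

Yes. s_k = - \frac{k}{k + 3}.

r(k) = (k + 3)/(k + 5) after simplifying.
Gosper form: A/B · C(k+1)/C(k) with A=k + 3, B=k + 5, C=1.
f must satisfy (k + 3)·f(k+1) − (k + 4)·f(k) = 1.
Degrees (1,1,0) ⇒ d ≤ 1.
Solve for f: f(k) = k/3 (degree 1 ≤ 1).
R(k) = B(k−1)·f(k)/C(k) = k*(k + 4)/3; s_k = R·t_k = -k/(k + 3).
s_(k+1) − s_k = -3/(k**2 + 7*k + 12) = t_k.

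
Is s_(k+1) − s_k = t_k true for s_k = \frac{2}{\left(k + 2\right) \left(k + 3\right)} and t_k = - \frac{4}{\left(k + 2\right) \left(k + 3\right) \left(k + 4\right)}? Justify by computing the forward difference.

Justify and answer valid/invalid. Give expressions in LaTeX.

s_(k+1) = 2/((k + 3)*(k + 4))
s_(k+1) − s_k = -4/(k**3 + 9*k**2 + 26*k + 24)
(s_(k+1) − s_k) − t_k = 0

valid; difference matches t_k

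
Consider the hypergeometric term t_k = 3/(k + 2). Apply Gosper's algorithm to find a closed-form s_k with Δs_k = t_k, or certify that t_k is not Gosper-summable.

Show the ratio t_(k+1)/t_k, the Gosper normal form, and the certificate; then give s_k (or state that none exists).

no hypergeometric antidifference exists

Step 1: r(k) = (k + 2)/(k + 3).
Factor: A=k + 2; B=k + 3; C=1.
Set up (k + 2)·f(k+1) − (k + 2)·f(k) − (1) = 0.
From deg A=1, deg B=1, deg C=0: d=0.
Generic f = c0 gives residual -1; -1 = 0 cannot hold, so t_k is not Gosper-summable.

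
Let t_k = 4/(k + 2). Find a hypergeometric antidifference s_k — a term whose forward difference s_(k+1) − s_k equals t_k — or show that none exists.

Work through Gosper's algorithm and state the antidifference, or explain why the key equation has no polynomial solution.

no hypergeometric antidifference exists

Compute t_(k+1)/t_k: get (k + 2)/(k + 3).
A = k + 2, B = k + 3, C = 1.
Need (k + 2)·f(k+1) − (k + 2)·f(k) = 1.
Degrees (1,1,0) ⇒ d ≤ 0.
Put f(k) = c0: A·f(k+1) − B(k−1)·f(k) − C = -1; need -1 = 0 — inconsistent ⇒ no f, not summable.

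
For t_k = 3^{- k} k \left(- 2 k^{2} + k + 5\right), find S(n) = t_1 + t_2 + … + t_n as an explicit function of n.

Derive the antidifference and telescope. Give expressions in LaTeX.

r(k) = (k + 1)*(k - 2*(k + 1)**2 + 6)/(3*k*(-2*k**2 + k + 5)) after simplifying.
Gosper form: A/B · C(k+1)/C(k) with A=1/3, B=1, C=k**3 - k**2/2 - 5*k/2.
Key eq: (1/3)·f(k+1) = (1)·f(k) + (k**3 - k**2/2 - 5*k/2).
Degrees (0,0,3) ⇒ d ≤ 3.
Solve for f: f(k) = -3*(k**3 + k**2 + 1)/2 (degree 3 ≤ 3).
Then R = B(k−1)f/C = -3*(k**3 + k**2 + 1)/(k*(2*k**2 - k - 5)), so s_k = R(k)·t_k = 3**(1 - k)*(k**3 + k**2 + 1).
s_(k+1) − s_k = k*(-2*k**2 + k + 5)/3**k = t_k.
s_(n+1) = (n**3 + 4*n**2 + 5*n + 3)/3**n and s_(1) = 3, so S(n) = (-3**(n + 1) + n**3 + 4*n**2 + 5*n + 3)/3**n.

S(n) = 3^{- n} \left(- 3^{n + 1} + n^{3} + 4 n^{2} + 5 n + 3\right)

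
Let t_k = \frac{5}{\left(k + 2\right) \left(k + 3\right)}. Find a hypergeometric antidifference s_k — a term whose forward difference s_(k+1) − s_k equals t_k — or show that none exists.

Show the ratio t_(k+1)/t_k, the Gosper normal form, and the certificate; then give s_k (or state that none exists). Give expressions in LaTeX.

s_k = \frac{5 k}{2 \left(k + 2\right)}

t_(k+1)/t_k = (k + 2)/(k + 4).
Factor: A=k + 2; B=k + 4; C=1.
Key eq: (k + 2)·f(k+1) = (k + 3)·f(k) + (1).
Degrees (1,1,0) ⇒ d ≤ 1.
Solve for f: f(k) = k/2 (degree 1 ≤ 1).
Certificate R = B(k−1)f/C = k*(k + 3)/2 gives s_k = 5*k/(2*(k + 2)).
s_(k+1) − s_k = 5/(k**2 + 5*k + 6) = t_k.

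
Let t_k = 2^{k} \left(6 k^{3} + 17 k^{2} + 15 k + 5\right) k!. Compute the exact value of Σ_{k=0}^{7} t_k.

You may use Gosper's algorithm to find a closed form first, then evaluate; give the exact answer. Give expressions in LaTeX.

The ratio is 2*(6*k**4 + 41*k**3 + 102*k**2 + 110*k + 43)/(6*k**3 + 17*k**2 + 15*k + 5).
Factor: A=2*k + 2; B=1; C=k**3 + 17*k**2/6 + 5*k/2 + 5/6.
Solve (2*k + 2)·f(k+1) − (1)·f(k) = k**3 + 17*k**2/6 + 5*k/2 + 5/6.
From deg A=1, deg B=0, deg C=3: d=2.
Solve for f: f(k) = (3*k**2 + k - 3)/6 (degree 2 ≤ 2).
Then R = B(k−1)f/C = (3*k**2 + k - 3)/(6*k**3 + 17*k**2 + 15*k + 5), so s_k = R(k)·t_k = 2**k*(3*k**2 + k - 3)*factorial(k).
Δs = 2**k*(6*k**3 + 17*k**2 + 15*k + 5)*factorial(k), as required.
Sum = s_(8) − s_(0); s_(8) = 2033418240, s_(0) = -3 ⇒ 2033418243.

Σ = 2033418243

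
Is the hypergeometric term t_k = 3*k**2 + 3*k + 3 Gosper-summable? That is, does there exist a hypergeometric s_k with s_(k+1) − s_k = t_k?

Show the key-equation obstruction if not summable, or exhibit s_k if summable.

t_(k+1)/t_k = (k + (k + 1)**2 + 2)/(k**2 + k + 1).
Normal form (A,B,C) = (1, 1, k**2 + k + 1).
Set up (1)·f(k+1) − (1)·f(k) − (k**2 + k + 1) = 0.
Degrees (0,0,2) ⇒ d ≤ 3.
A polynomial solution: f(k) = k*(k**2 + 2)/3.
Certificate R = B(k−1)f/C = k*(k**2 + 2)/(3*(k**2 + k + 1)) gives s_k = k*(k**2 + 2).
Verify: 3*k**2 + 3*k + 3 matches t_k.

Yes. s_k = k*(k**2 + 2).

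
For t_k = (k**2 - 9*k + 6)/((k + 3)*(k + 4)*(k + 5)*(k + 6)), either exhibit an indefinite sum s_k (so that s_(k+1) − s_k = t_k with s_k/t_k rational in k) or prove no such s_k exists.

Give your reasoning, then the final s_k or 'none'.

Ratio r(k) = -(k + 3)*(9*k - (k + 1)**2 + 3)/((k + 7)*(k**2 - 9*k + 6)).
Factor: A=k + 3; B=k + 7; C=k**2 - 9*k + 6.
Solve (k + 3)·f(k+1) − (k + 6)·f(k) = k**2 - 9*k + 6.
Degrees (1,1,2) ⇒ d ≤ 3.
A polynomial solution: f(k) = k*(k - 11)*(k - 7)/30.
So s_k = (B(k−1)f/C)·t_k = (k*(k - 11)*(k - 7)*(k + 6)/(30*(k**2 - 9*k + 6)))·t_k = k*(k**2 - 18*k + 77)/(30*(k + 3)*(k + 4)*(k + 5)).
Verify: (k**2 - 9*k + 6)/(k**4 + 18*k**3 + 119*k**2 + 342*k + 360) matches t_k.

s_k = k*(k**2 - 18*k + 77)/(30*(k + 3)*(k + 4)*(k + 5))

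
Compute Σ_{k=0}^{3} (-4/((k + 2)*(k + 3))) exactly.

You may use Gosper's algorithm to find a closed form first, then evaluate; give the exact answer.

Step 1: r(k) = (k + 2)/(k + 4).
Gosper form: A/B · C(k+1)/C(k) with A=k + 2, B=k + 4, C=1.
Key eq: (k + 2)·f(k+1) = (k + 3)·f(k) + (1).
d = 1 from the (1,1,0) case.
Coefficient equations give f(k) = k/2.
Then R = B(k−1)f/C = k*(k + 3)/2, so s_k = R(k)·t_k = -2*k/(k + 2).
Δs = -4/(k**2 + 5*k + 6), as required.
Evaluate s at k=4 and k=0: -4/3 and 0; difference -4/3.

Σ = -4/3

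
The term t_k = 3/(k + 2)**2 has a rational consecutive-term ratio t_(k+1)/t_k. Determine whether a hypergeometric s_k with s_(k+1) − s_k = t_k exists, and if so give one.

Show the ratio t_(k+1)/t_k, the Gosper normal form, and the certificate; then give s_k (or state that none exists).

no hypergeometric antidifference exists

The ratio is (k + 2)**2/(k + 3)**2.
Gosper form: A/B · C(k+1)/C(k) with A=k**2 + 4*k + 4, B=k**2 + 6*k + 9, C=1.
Need (k**2 + 4*k + 4)·f(k+1) − (k**2 + 4*k + 4)·f(k) = 1.
Degrees (2,2,0) ⇒ d ≤ 0.
Put f(k) = c0: A·f(k+1) − B(k−1)·f(k) − C = -1; need -1 = 0 — inconsistent ⇒ no f, not summable.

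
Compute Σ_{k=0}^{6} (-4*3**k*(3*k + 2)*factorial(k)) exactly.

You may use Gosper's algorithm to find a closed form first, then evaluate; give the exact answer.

Σ = -44089916

Step 1: r(k) = 3*(k + 1)*(3*k + 5)/(3*k + 2).
Factor: A=3*k + 3; B=1; C=k + 2/3.
Need (3*k + 3)·f(k+1) − (1)·f(k) = k + 2/3.
From deg A=1, deg B=0, deg C=1: d=0.
A polynomial solution: f(k) = 1/3.
Certificate R = B(k−1)f/C = 1/(3*k + 2) gives s_k = -4*3**k*factorial(k).
Check: Δs_k = -4*3**k*(3*k + 2)*factorial(k). ✓
Telescoping: Σ = s_(7) − s_(0) = -44089920 − (-4) = -44089916.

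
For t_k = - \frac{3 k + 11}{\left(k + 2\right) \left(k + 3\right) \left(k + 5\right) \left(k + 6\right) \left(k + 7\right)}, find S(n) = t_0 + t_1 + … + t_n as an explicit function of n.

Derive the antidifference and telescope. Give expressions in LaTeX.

The ratio is (k + 2)*(k + 5)*(3*k + 14)/((k + 4)*(k + 8)*(3*k + 11)).
Gosper form: A/B · C(k+1)/C(k) with A=k + 2, B=k + 8, C=k**2 + 23*k/3 + 44/3.
Need (k + 2)·f(k+1) − (k + 7)·f(k) = k**2 + 23*k/3 + 44/3.
Bound: deg f ≤ 5.
Coefficient equations give f(k) = k*(k + 3)*(k + 4)*(k**2 + 13*k + 52)/180.
R(k) = B(k−1)·f(k)/C(k) = k*(k + 3)*(k + 7)*(k**2 + 13*k + 52)/(60*(3*k + 11)); s_k = R·t_k = k*(-k**2 - 13*k - 52)/(60*(k**3 + 13*k**2 + 52*k + 60)).
Verify: (-3*k - 11)/(k**5 + 23*k**4 + 203*k**3 + 853*k**2 + 1692*k + 1260) matches t_k.
Evaluate: s_(n+1) = (-n**3 - 16*n**2 - 81*n - 66)/(60*(n**3 + 16*n**2 + 81*n + 126)); subtract s_(0) = 0 ⇒ S(n) = (-n**3 - 16*n**2 - 81*n - 66)/(60*(n**3 + 16*n**2 + 81*n + 126)).

S(n) = \frac{- n^{3} - 16 n^{2} - 81 n - 66}{60 \left(n^{3} + 16 n^{2} + 81 n + 126\right)}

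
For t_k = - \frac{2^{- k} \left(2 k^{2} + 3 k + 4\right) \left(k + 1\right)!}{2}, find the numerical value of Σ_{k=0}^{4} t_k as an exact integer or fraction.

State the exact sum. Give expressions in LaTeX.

r(k) = (k + 2)*(3*k + 2*(k + 1)**2 + 7)/(2*(2*k**2 + 3*k + 4)) after simplifying.
Take A(k)=k/2 + 1, B(k)=1, C(k)=k**2 + 3*k/2 + 2.
Key eq: (k/2 + 1)·f(k+1) = (1)·f(k) + (k**2 + 3*k/2 + 2).
deg f ≤ 1 (via 1,0,2).
Solve for f: f(k) = 2*k + 1 (degree 1 ≤ 1).
Get s_k = R·t_k = -(2*k + 1)*factorial(k + 1)/2**k with R(k) = B(k−1)f(k)/C(k) = 2*(2*k + 1)/(2*k**2 + 3*k + 4).
Check: Δs_k = -(2*k**2 + 3*k + 4)*factorial(k + 1)/(2*2**k). ✓
Telescoping: Σ = s_(5) − s_(0) = -495/2 − (-1) = -493/2.

Σ = -493/2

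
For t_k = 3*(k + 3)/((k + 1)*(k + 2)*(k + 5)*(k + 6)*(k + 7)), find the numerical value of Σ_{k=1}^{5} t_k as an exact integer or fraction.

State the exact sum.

Σ = 5/462

r(k) = (k + 1)*(k + 4)*(k + 5)/((k + 3)**2*(k + 8)) after simplifying.
Take A(k)=k + 1, B(k)=k + 8, C(k)=k**3 + 10*k**2 + 33*k + 36.
Set up (k + 1)·f(k+1) − (k + 7)·f(k) − (k**3 + 10*k**2 + 33*k + 36) = 0.
Degrees (1,1,3) ⇒ d ≤ 6.
Match coefficients ⇒ f(k) = k*(k + 2)*(k + 3)*(k + 4)*(k**2 + 12*k + 41)/90.
Certificate R = B(k−1)f/C = k*(k + 2)*(k + 7)*(k**2 + 12*k + 41)/(90*(k + 3)) gives s_k = k*(k**2 + 12*k + 41)/(30*(k**3 + 12*k**2 + 41*k + 30)).
s_(k+1) − s_k = 3*(k + 3)/(k**5 + 21*k**4 + 163*k**3 + 567*k**2 + 844*k + 420) = t_k.
Evaluate s at k=6 and k=1: 149/4620 and 3/140; difference 5/462.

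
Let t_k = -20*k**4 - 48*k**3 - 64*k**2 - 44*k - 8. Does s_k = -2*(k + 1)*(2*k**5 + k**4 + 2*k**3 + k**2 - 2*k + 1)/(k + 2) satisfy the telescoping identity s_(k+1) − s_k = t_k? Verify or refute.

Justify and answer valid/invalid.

s_(k+1) = 2*(-2*k**6 - 15*k**5 - 48*k**4 - 85*k**3 - 86*k**2 - 45*k - 10)/(k + 3)
s_(k+1) − s_k = 2*(-10*k**6 - 66*k**5 - 169*k**4 - 248*k**3 - 221*k**2 - 102*k - 17)/(k**2 + 5*k + 6)
(s_(k+1) − s_k) − t_k = 2*(8*k**5 + 43*k**4 + 78*k**3 + 85*k**2 + 50*k + 7)/(k**2 + 5*k + 6)

Invalid: residual 2*(8*k**5 + 43*k**4 + 78*k**3 + 85*k**2 + 50*k + 7)/(k**2 + 5*k + 6) ≠ 0.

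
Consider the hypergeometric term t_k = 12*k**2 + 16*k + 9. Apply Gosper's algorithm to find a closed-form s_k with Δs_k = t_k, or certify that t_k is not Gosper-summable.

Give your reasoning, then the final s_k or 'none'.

r(k) = (12*k**2 + 40*k + 37)/(12*k**2 + 16*k + 9) after simplifying.
Factor: A=1; B=1; C=k**2 + 4*k/3 + 3/4.
Set up (1)·f(k+1) − (1)·f(k) − (k**2 + 4*k/3 + 3/4) = 0.
Bound: deg f ≤ 3.
Match coefficients ⇒ f(k) = k*(4*k**2 + 2*k + 3)/12.
Get s_k = R·t_k = k*(4*k**2 + 2*k + 3) with R(k) = B(k−1)f(k)/C(k) = k*(4*k**2 + 2*k + 3)/(12*k**2 + 16*k + 9).
Verify: 12*k**2 + 16*k + 9 matches t_k.

s_k = k*(4*k**2 + 2*k + 3)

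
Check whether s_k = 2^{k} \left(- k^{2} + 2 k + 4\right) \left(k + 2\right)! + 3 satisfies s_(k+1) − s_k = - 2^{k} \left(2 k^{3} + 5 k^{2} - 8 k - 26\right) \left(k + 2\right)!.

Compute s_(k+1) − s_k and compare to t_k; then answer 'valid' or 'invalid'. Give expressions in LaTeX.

valid (s_(k+1) − s_k reduces to t_k)

s_(k+1) = 2**(k + 1)*(2*k - (k + 1)**2 + 6)*factorial(k + 3) + 3
s_(k+1) − s_k = -2**k*(2*k**3 + 5*k**2 - 8*k - 26)*factorial(k + 2)
(s_(k+1) − s_k) − t_k = 0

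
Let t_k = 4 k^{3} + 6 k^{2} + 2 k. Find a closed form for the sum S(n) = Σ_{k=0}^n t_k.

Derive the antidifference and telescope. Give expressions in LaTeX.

S(n) = n \left(n^{3} + 4 n^{2} + 5 n + 2\right)

Step 1: r(k) = (2*k**2 + 7*k + 6)/(k*(2*k + 1)).
A = 1, B = 1, C = k**3 + 3*k**2/2 + k/2.
f must satisfy (1)·f(k+1) − (1)·f(k) = k**3 + 3*k**2/2 + k/2.
d = 4 from the (0,0,3) case.
Solving with deg f ≤ 4: f(k) = k**2*(k - 1)*(k + 1)/4.
Then R = B(k−1)f/C = k*(k - 1)/(2*(2*k + 1)), so s_k = R(k)·t_k = k**4 - k**2.
Check: Δs_k = 2*k*(2*k**2 + 3*k + 1). ✓
s_(n+1) = n*(n**3 + 4*n**2 + 5*n + 2) and s_(0) = 0, so S(n) = n*(n**3 + 4*n**2 + 5*n + 2).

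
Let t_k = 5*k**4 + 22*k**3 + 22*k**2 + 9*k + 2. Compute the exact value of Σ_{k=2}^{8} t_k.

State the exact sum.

Step 1: r(k) = (5*k**4 + 42*k**3 + 118*k**2 + 139*k + 60)/(5*k**4 + 22*k**3 + 22*k**2 + 9*k + 2).
Gosper form: A/B · C(k+1)/C(k) with A=1, B=1, C=k**4 + 22*k**3/5 + 22*k**2/5 + 9*k/5 + 2/5.
Set up (1)·f(k+1) − (1)·f(k) − (k**4 + 22*k**3/5 + 22*k**2/5 + 9*k/5 + 2/5) = 0.
Degrees (0,0,4) ⇒ d ≤ 5.
A polynomial solution: f(k) = k*(k**4 + 3*k**3 - 2*k**2 - k + 1)/5.
Get s_k = R·t_k = k*(k**4 + 3*k**3 - 2*k**2 - k + 1) with R(k) = B(k−1)f(k)/C(k) = k*(k**4 + 3*k**3 - 2*k**2 - k + 1)/(5*k**4 + 22*k**3 + 22*k**2 + 9*k + 2).
Δs = 5*k**4 + 22*k**3 + 22*k**2 + 9*k + 2, as required.
Σ_(k=2)^(8) t_k = s_(9) − s_(2) = 77202 − (62) = 77140.

Σ = 77140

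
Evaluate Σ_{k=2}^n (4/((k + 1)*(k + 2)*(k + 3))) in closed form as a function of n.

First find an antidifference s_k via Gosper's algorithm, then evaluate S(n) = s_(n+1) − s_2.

r(k) = (k + 1)/(k + 4) after simplifying.
Take A(k)=k + 1, B(k)=k + 4, C(k)=1.
Solve (k + 1)·f(k+1) − (k + 3)·f(k) = 1.
d = 2 from the (1,1,0) case.
Coefficient equations give f(k) = k*(k + 3)/4.
Certificate R = B(k−1)f/C = k*(k + 3)**2/4 gives s_k = k*(k + 3)/((k + 1)*(k + 2)).
s_(k+1) − s_k = 4/(k**3 + 6*k**2 + 11*k + 6) = t_k.
Σ_(k=2)^n t_k = s_(n+1) − s_(2) = ((n**2 + 5*n + 4)/(n**2 + 5*n + 6)) − (5/6), i.e. (n**2 + 5*n - 6)/(6*(n**2 + 5*n + 6)).

S(n) = (n**2 + 5*n - 6)/(6*(n**2 + 5*n + 6))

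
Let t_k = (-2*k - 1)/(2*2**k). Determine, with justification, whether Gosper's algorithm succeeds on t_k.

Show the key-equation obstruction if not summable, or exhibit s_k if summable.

Yes. s_k = (2*k + 3)/2**k.

The ratio is (2*k + 3)/(2*(2*k + 1)).
So A=1/2 and B=1, with C=k + 1/2.
Need (1/2)·f(k+1) − (1)·f(k) = k + 1/2.
Degrees (0,0,1) ⇒ d ≤ 1.
Solving with deg f ≤ 1: f(k) = -2*k - 3.
Then R = B(k−1)f/C = -2*(2*k + 3)/(2*k + 1), so s_k = R(k)·t_k = (2*k + 3)/2**k.
Verify: (-2*k - 1)/(2*2**k) matches t_k.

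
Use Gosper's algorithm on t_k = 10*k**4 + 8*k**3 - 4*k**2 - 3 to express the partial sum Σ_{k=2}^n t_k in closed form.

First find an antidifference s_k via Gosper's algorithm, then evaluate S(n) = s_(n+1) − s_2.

t_(k+1)/t_k = (10*k**4 + 48*k**3 + 80*k**2 + 56*k + 11)/(10*k**4 + 8*k**3 - 4*k**2 - 3).
Normal form (A,B,C) = (1, 1, k**4 + 4*k**3/5 - 2*k**2/5 - 3/10).
Solve (1)·f(k+1) − (1)·f(k) = k**4 + 4*k**3/5 - 2*k**2/5 - 3/10.
Degrees (0,0,4) ⇒ d ≤ 5.
Solve for f: f(k) = k*(2*k**4 - 3*k**3 - 2*k**2 + 4*k - 4)/10 (degree 5 ≤ 5).
Then R = B(k−1)f/C = k*(2*k**4 - 3*k**3 - 2*k**2 + 4*k - 4)/(10*k**4 + 8*k**3 - 4*k**2 - 3), so s_k = R(k)·t_k = k*(2*k**4 - 3*k**3 - 2*k**2 + 4*k - 4).
Verify: 10*k**4 + 8*k**3 - 4*k**2 - 3 matches t_k.
Telescope: S(n) = s_(n+1) − s_(2) = 2*n**5 + 7*n**4 + 6*n**3 - 4*n - 3 − (8) = 2*n**5 + 7*n**4 + 6*n**3 - 4*n - 11.

S(n) = 2*n**5 + 7*n**4 + 6*n**3 - 4*n - 11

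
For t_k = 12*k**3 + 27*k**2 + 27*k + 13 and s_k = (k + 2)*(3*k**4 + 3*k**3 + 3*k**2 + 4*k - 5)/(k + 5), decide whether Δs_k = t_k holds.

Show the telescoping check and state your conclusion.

Invalid: residual 3*(-9*k**4 - 84*k**3 - 159*k**2 - 144*k - 70)/(k**2 + 11*k + 30) ≠ 0.

s_(k+1) = (3*k**5 + 24*k**4 + 75*k**3 + 121*k**2 + 101*k + 24)/(k + 6)
s_(k+1) − s_k = (12*k**5 + 132*k**4 + 432*k**3 + 643*k**2 + 521*k + 180)/(k**2 + 11*k + 30)
(s_(k+1) − s_k) − t_k = 3*(-9*k**4 - 84*k**3 - 159*k**2 - 144*k - 70)/(k**2 + 11*k + 30)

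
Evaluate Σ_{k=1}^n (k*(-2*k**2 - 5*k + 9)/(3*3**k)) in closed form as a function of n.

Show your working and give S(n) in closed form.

r(k) = (k + 1)*(5*k + 2*(k + 1)**2 - 4)/(3*k*(2*k**2 + 5*k - 9)) after simplifying.
So A=1/3 and B=1, with C=k**3 + 5*k**2/2 - 9*k/2.
f must satisfy (1/3)·f(k+1) − (1)·f(k) = k**3 + 5*k**2/2 - 9*k/2.
From deg A=0, deg B=0, deg C=3: d=3.
Solving with deg f ≤ 3: f(k) = -3*(k**3 + 4*k**2 + k + 3)/2.
Get s_k = R·t_k = (k**3 + 4*k**2 + k + 3)/3**k with R(k) = B(k−1)f(k)/C(k) = -3*(k**3 + 4*k**2 + k + 3)/(k*(2*k**2 + 5*k - 9)).
Δs = k*(-2*k**2 - 5*k + 9)/(3*3**k), as required.
Evaluate: s_(n+1) = 3**(-n - 1)*(n**3 + 7*n**2 + 12*n + 9); subtract s_(1) = 3 ⇒ S(n) = 3**(-n - 1)*(-3**(n + 2) + n**3 + 7*n**2 + 12*n + 9).

S(n) = 3**(-n - 1)*(-3**(n + 2) + n**3 + 7*n**2 + 12*n + 9)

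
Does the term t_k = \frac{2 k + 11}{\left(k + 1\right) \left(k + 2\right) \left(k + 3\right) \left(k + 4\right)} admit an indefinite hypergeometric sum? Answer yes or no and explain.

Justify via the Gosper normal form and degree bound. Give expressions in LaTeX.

Yes. s_k = \frac{k \left(2 k^{2} + 12 k + 19\right)}{3 \left(k + 1\right) \left(k + 2\right) \left(k + 3\right)}.

t_(k+1)/t_k = (k + 1)*(2*k + 13)/((k + 5)*(2*k + 11)).
Factor: A=k + 1; B=k + 5; C=k + 11/2.
Need (k + 1)·f(k+1) − (k + 4)·f(k) = k + 11/2.
Bound: deg f ≤ 3.
A polynomial solution: f(k) = k*(2*k**2 + 12*k + 19)/6.
Certificate R = B(k−1)f/C = k*(k + 4)*(2*k**2 + 12*k + 19)/(3*(2*k + 11)) gives s_k = k*(2*k**2 + 12*k + 19)/(3*(k + 1)*(k + 2)*(k + 3)).
Check: Δs_k = (2*k + 11)/(k**4 + 10*k**3 + 35*k**2 + 50*k + 24). ✓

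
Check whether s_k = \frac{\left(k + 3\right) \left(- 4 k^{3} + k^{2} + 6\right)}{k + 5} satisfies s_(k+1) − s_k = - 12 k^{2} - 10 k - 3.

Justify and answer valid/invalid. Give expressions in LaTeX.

s_(k+1) = (k + 4)*(-4*(k + 1)**3 + (k + 1)**2 + 6)/(k + 6)
s_(k+1) − s_k = (-12*k**4 - 126*k**3 - 331*k**2 - 227*k - 48)/(k**2 + 11*k + 30)
(s_(k+1) − s_k) − t_k = 2*(8*k**3 + 71*k**2 + 53*k + 21)/(k**2 + 11*k + 30)

Invalid: residual \frac{2 \left(8 k^{3} + 71 k^{2} + 53 k + 21\right)}{k^{2} + 11 k + 30} ≠ 0.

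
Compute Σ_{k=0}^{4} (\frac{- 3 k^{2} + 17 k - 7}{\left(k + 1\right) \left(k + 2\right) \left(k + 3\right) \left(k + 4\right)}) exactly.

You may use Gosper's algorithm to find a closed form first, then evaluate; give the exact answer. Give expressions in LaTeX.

Σ = -55/336

t_(k+1)/t_k = -(k + 1)*(17*k - 3*(k + 1)**2 + 10)/((k + 5)*(3*k**2 - 17*k + 7)).
Take A(k)=k + 1, B(k)=k + 5, C(k)=k**2 - 17*k/3 + 7/3.
Set up (k + 1)·f(k+1) − (k + 4)·f(k) − (k**2 - 17*k/3 + 7/3) = 0.
d = 3 from the (1,1,2) case.
Solving with deg f ≤ 3: f(k) = k*(k**2 - 3*k + 23)/9.
Certificate R = B(k−1)f/C = k*(k + 4)*(k**2 - 3*k + 23)/(3*(3*k**2 - 17*k + 7)) gives s_k = k*(-k**2 + 3*k - 23)/(3*(k + 1)*(k + 2)*(k + 3)).
s_(k+1) − s_k = (-3*k**2 + 17*k - 7)/(k**4 + 10*k**3 + 35*k**2 + 50*k + 24) = t_k.
Evaluate s at k=5 and k=0: -55/336 and 0; difference -55/336.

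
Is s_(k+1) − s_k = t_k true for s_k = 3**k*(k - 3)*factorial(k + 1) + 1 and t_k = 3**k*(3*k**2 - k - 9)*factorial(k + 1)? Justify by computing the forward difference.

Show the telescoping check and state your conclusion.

s_(k+1) = 3**(k + 1)*(k - 2)*factorial(k + 2) + 1
s_(k+1) − s_k = 3**k*(3*k**2 - k - 9)*factorial(k + 1)
(s_(k+1) − s_k) − t_k = 0

Valid — Δs_k = t_k.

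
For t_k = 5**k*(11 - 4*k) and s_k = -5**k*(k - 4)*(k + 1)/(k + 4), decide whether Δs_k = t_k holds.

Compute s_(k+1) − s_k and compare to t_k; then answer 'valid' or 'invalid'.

s_(k+1) = 5**(k + 1)*(-k**2 + k + 6)/(k + 5)
s_(k+1) − s_k = 5**k*(-4*k**3 - 13*k**2 + 31*k + 100)/(k**2 + 9*k + 20)
(s_(k+1) − s_k) − t_k = 12*5**k*(k**2 + k - 10)/(k**2 + 9*k + 20)

Invalid: residual 12*5**k*(k**2 + k - 10)/(k**2 + 9*k + 20) ≠ 0.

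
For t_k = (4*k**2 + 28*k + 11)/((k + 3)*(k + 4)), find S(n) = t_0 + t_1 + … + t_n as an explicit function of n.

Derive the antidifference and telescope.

Step 1: r(k) = (k + 3)*(28*k + 4*(k + 1)**2 + 39)/((k + 5)*(4*k**2 + 28*k + 11)).
Take A(k)=k + 3, B(k)=k + 5, C(k)=k**2 + 7*k + 11/4.
Key eq: (k + 3)·f(k+1) = (k + 4)·f(k) + (k**2 + 7*k + 11/4).
From deg A=1, deg B=1, deg C=2: d=2.
A polynomial solution: f(k) = k*(12*k - 1)/12.
So s_k = (B(k−1)f/C)·t_k = (k*(k + 4)*(12*k - 1)/(3*(4*k**2 + 28*k + 11)))·t_k = k*(12*k - 1)/(3*(k + 3)).
Δs = (4*k**2 + 28*k + 11)/(k**2 + 7*k + 12), as required.
Σ_(k=0)^n t_k = s_(n+1) − s_(0) = ((12*n**2 + 23*n + 11)/(3*(n + 4))) − (0), i.e. (12*n**2 + 23*n + 11)/(3*(n + 4)).

S(n) = (12*n**2 + 23*n + 11)/(3*(n + 4))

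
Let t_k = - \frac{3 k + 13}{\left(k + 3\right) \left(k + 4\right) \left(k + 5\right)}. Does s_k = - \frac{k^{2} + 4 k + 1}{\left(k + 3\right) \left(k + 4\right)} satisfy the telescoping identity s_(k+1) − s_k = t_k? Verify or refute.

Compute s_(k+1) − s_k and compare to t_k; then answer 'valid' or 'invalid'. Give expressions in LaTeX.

Valid: the claim telescopes to t_k.

s_(k+1) = (-4*k - (k + 1)**2 - 5)/((k + 4)*(k + 5))
s_(k+1) − s_k = (-3*k - 13)/(k**3 + 12*k**2 + 47*k + 60)
(s_(k+1) − s_k) − t_k = 0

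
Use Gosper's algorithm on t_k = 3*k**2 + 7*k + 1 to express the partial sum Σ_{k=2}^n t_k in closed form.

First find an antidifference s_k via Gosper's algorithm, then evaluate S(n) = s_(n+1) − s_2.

Step 1: r(k) = (3*k**2 + 13*k + 11)/(3*k**2 + 7*k + 1).
Normal form (A,B,C) = (1, 1, k**2 + 7*k/3 + 1/3).
Solve (1)·f(k+1) − (1)·f(k) = k**2 + 7*k/3 + 1/3.
From deg A=0, deg B=0, deg C=2: d=3.
Match coefficients ⇒ f(k) = k*(k**2 + 2*k - 2)/3.
Get s_k = R·t_k = k*(k**2 + 2*k - 2) with R(k) = B(k−1)f(k)/C(k) = k*(k**2 + 2*k - 2)/(3*k**2 + 7*k + 1).
Verify: 3*k**2 + 7*k + 1 matches t_k.
Σ_(k=2)^n t_k = s_(n+1) − s_(2) = (n**3 + 5*n**2 + 5*n + 1) − (12), i.e. n**3 + 5*n**2 + 5*n - 11.

S(n) = n**3 + 5*n**2 + 5*n - 11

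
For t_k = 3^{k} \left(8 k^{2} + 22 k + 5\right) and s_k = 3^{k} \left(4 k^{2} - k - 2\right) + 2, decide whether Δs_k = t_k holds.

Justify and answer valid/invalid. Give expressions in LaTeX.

s_(k+1) = 3**(k + 1)*(-k + 4*(k + 1)**2 - 3) + 2
s_(k+1) − s_k = 3**k*(8*k**2 + 22*k + 5)
(s_(k+1) − s_k) − t_k = 0

Valid — Δs_k = t_k.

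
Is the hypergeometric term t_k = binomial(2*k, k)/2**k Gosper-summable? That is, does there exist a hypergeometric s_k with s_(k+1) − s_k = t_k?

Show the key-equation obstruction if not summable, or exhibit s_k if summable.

No. Not Gosper-summable.

t_(k+1)/t_k = (2*k + 1)/(k + 1).
So A=2*k + 1 and B=k + 1, with C=1.
Key eq: (2*k + 1)·f(k+1) = (k)·f(k) + (1).
Bound: deg f ≤ -1.
Bound -1 < 0, so the key equation has no polynomial solution.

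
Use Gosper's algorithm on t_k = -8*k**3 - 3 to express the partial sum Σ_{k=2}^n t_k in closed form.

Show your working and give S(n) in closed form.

Step 1: r(k) = (8*(k + 1)**3 + 3)/(8*k**3 + 3).
Gosper form: A/B · C(k+1)/C(k) with A=1, B=1, C=k**3 + 3/8.
Need (1)·f(k+1) − (1)·f(k) = k**3 + 3/8.
Degrees (0,0,3) ⇒ d ≤ 4.
Solve for f: f(k) = k*(2*k**3 - 4*k**2 + 2*k + 3)/8 (degree 4 ≤ 4).
R(k) = B(k−1)·f(k)/C(k) = k*(2*k**3 - 4*k**2 + 2*k + 3)/(8*k**3 + 3); s_k = R·t_k = k*(-2*k**3 + 4*k**2 - 2*k - 3).
Verify: -8*k**3 - 3 matches t_k.
s_(n+1) = -2*n**4 - 4*n**3 - 2*n**2 - 3*n - 3 and s_(2) = -14, so S(n) = -2*n**4 - 4*n**3 - 2*n**2 - 3*n + 11.

S(n) = -2*n**4 - 4*n**3 - 2*n**2 - 3*n + 11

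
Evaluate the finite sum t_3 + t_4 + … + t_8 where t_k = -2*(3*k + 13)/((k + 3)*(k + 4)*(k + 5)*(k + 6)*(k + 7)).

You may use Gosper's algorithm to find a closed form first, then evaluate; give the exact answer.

Step 1: r(k) = (k + 3)*(3*k + 16)/((k + 8)*(3*k + 13)).
A = k + 3, B = k + 8, C = k + 13/3.
Set up (k + 3)·f(k+1) − (k + 7)·f(k) − (k + 13/3) = 0.
Degrees (1,1,1) ⇒ d ≤ 4.
Solve for f: f(k) = k*(k + 4)*(k**2 + 14*k + 63)/270 (degree 4 ≤ 4).
Then R = B(k−1)f/C = k*(k + 4)*(k + 7)*(k**2 + 14*k + 63)/(90*(3*k + 13)), so s_k = R(k)·t_k = k*(-k**2 - 14*k - 63)/(45*(k**3 + 14*k**2 + 63*k + 90)).
s_(k+1) − s_k = 2*(-3*k - 13)/(k**5 + 25*k**4 + 245*k**3 + 1175*k**2 + 2754*k + 2520) = t_k.
Σ_(k=3)^(8) t_k = s_(9) − s_(3) = -3/140 − (-19/1080) = -29/7560.

Σ = -29/7560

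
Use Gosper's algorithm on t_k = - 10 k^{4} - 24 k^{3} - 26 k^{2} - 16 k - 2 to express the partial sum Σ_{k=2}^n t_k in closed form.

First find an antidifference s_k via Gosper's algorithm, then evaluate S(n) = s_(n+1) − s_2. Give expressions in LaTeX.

r(k) = (5*k**4 + 32*k**3 + 79*k**2 + 90*k + 39)/(5*k**4 + 12*k**3 + 13*k**2 + 8*k + 1) after simplifying.
A = 1, B = 1, C = k**4 + 12*k**3/5 + 13*k**2/5 + 8*k/5 + 1/5.
Solve (1)·f(k+1) − (1)·f(k) = k**4 + 12*k**3/5 + 13*k**2/5 + 8*k/5 + 1/5.
From deg A=0, deg B=0, deg C=4: d=5.
Match coefficients ⇒ f(k) = k*(k**2 + 1)*(2*k**2 + k - 2)/10.
R(k) = B(k−1)·f(k)/C(k) = k*(k**2 + 1)*(2*k**2 + k - 2)/(2*(k**2 + k + 1)*(5*k**2 + 7*k + 1)); s_k = R·t_k = k*(-2*k**4 - k**3 - k + 2).
s_(k+1) − s_k = -10*k**4 - 24*k**3 - 26*k**2 - 16*k - 2 = t_k.
Σ_(k=2)^n t_k = s_(n+1) − s_(2) = (-2*n**5 - 11*n**4 - 24*n**3 - 27*n**2 - 14*n - 2) − (-80), i.e. -2*n**5 - 11*n**4 - 24*n**3 - 27*n**2 - 14*n + 78.

S(n) = - 2 n^{5} - 11 n^{4} - 24 n^{3} - 27 n^{2} - 14 n + 78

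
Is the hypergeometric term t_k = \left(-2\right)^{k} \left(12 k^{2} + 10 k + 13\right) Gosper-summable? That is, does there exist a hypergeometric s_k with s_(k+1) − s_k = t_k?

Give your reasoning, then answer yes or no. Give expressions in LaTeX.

Compute t_(k+1)/t_k: get 2*(-12*k**2 - 34*k - 35)/(12*k**2 + 10*k + 13).
Normal form (A,B,C) = (-2, 1, k**2 + 5*k/6 + 13/12).
Set up (-2)·f(k+1) − (1)·f(k) − (k**2 + 5*k/6 + 13/12) = 0.
Degrees (0,0,2) ⇒ d ≤ 2.
Coefficient equations give f(k) = -(4*k**2 - 2*k + 3)/12.
Get s_k = R·t_k = (-2)**k*(-4*k**2 + 2*k - 3) with R(k) = B(k−1)f(k)/C(k) = -(4*k**2 - 2*k + 3)/(12*k**2 + 10*k + 13).
Verify: (-2)**k*(12*k**2 + 10*k + 13) matches t_k.

Yes. s_k = \left(-2\right)^{k} \left(- 4 k^{2} + 2 k - 3\right).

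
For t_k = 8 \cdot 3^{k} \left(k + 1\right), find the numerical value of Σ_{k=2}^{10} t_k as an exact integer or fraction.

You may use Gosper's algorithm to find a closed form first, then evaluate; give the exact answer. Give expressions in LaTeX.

Σ = 7440120

Ratio r(k) = 3*(k + 2)/(k + 1).
So A=3 and B=1, with C=k + 1.
Need (3)·f(k+1) − (1)·f(k) = k + 1.
deg f ≤ 1 (via 0,0,1).
Match coefficients ⇒ f(k) = (2*k - 1)/4.
Then R = B(k−1)f/C = (2*k - 1)/(4*(k + 1)), so s_k = R(k)·t_k = 3**k*(4*k - 2).
Check: Δs_k = 8*3**k*(k + 1). ✓
Σ_(k=2)^(10) t_k = s_(11) − s_(2) = 7440174 − (54) = 7440120.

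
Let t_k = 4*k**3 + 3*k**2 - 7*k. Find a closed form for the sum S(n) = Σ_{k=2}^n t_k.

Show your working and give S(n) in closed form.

S(n) = n*(n**3 + 3*n**2 - n - 3)

Step 1: r(k) = (4*k**2 + 15*k + 11)/(4*k**2 + 3*k - 7).
Gosper form: A/B · C(k+1)/C(k) with A=1, B=1, C=k**3 + 3*k**2/4 - 7*k/4.
Key eq: (1)·f(k+1) = (1)·f(k) + (k**3 + 3*k**2/4 - 7*k/4).
Bound: deg f ≤ 4.
A polynomial solution: f(k) = k*(k - 2)*(k - 1)*(k + 2)/4.
Get s_k = R·t_k = k*(k**3 - k**2 - 4*k + 4) with R(k) = B(k−1)f(k)/C(k) = (k - 2)*(k + 2)/(4*k + 7).
Verify: k*(4*k**2 + 3*k - 7) matches t_k.
Σ_(k=2)^n t_k = s_(n+1) − s_(2) = (n*(n**3 + 3*n**2 - n - 3)) − (0), i.e. n*(n**3 + 3*n**2 - n - 3).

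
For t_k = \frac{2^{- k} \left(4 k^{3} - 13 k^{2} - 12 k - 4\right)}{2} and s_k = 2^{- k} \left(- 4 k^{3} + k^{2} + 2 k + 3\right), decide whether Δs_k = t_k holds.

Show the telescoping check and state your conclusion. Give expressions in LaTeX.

Valid: the claim telescopes to t_k.

s_(k+1) = (-4*k**3 - 11*k**2 - 8*k + 2)/(2*2**k)
s_(k+1) − s_k = (4*k**3 - 13*k**2 - 12*k - 4)/(2*2**k)
(s_(k+1) − s_k) − t_k = 0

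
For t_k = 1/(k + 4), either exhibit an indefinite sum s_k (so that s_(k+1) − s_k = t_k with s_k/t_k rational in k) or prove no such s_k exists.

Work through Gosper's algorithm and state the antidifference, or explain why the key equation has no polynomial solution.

not Gosper-summable; s_k does not exist

t_(k+1)/t_k = (k + 4)/(k + 5).
So A=k + 4 and B=k + 5, with C=1.
Need (k + 4)·f(k+1) − (k + 4)·f(k) = 1.
Bound: deg f ≤ 0.
Generic f = c0 gives residual -1; -1 = 0 cannot hold, so t_k is not Gosper-summable.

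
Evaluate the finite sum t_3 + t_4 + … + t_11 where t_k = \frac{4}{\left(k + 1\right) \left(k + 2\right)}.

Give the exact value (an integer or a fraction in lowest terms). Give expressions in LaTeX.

Ratio r(k) = (k + 1)/(k + 3).
Normal form (A,B,C) = (k + 1, k + 3, 1).
Key eq: (k + 1)·f(k+1) = (k + 2)·f(k) + (1).
Bound: deg f ≤ 1.
A polynomial solution: f(k) = k.
Certificate R = B(k−1)f/C = k*(k + 2) gives s_k = 4*k/(k + 1).
Verify: 4/(k**2 + 3*k + 2) matches t_k.
Evaluate s at k=12 and k=3: 48/13 and 3; difference 9/13.

Σ = 9/13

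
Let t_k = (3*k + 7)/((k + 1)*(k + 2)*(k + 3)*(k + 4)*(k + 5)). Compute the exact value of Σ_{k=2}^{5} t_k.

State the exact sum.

The ratio is (k + 1)*(3*k + 10)/((k + 6)*(3*k + 7)).
So A=k + 1 and B=k + 6, with C=k + 7/3.
f must satisfy (k + 1)·f(k+1) − (k + 5)·f(k) = k + 7/3.
Bound: deg f ≤ 4.
Coefficient equations give f(k) = k*(k + 2)*(k**2 + 8*k + 19)/36.
Then R = B(k−1)f/C = k*(k + 2)*(k + 5)*(k**2 + 8*k + 19)/(12*(3*k + 7)), so s_k = R(k)·t_k = k*(k**2 + 8*k + 19)/(12*(k**3 + 8*k**2 + 19*k + 12)).
Verify: (3*k + 7)/(k**5 + 15*k**4 + 85*k**3 + 225*k**2 + 274*k + 120) matches t_k.
Sum = s_(6) − s_(2); s_(6) = 103/1260, s_(2) = 13/180 ⇒ 1/105.

Σ = 1/105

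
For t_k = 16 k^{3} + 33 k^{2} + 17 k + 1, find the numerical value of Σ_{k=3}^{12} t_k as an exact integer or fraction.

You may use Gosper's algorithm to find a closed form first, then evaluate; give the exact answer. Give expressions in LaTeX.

Σ = 119770

Ratio r(k) = (16*k**3 + 81*k**2 + 131*k + 67)/(16*k**3 + 33*k**2 + 17*k + 1).
A = 1, B = 1, C = k**3 + 33*k**2/16 + 17*k/16 + 1/16.
f must satisfy (1)·f(k+1) − (1)·f(k) = k**3 + 33*k**2/16 + 17*k/16 + 1/16.
From deg A=0, deg B=0, deg C=3: d=4.
A polynomial solution: f(k) = k*(4*k**3 + 3*k**2 - 4*k - 2)/16.
Certificate R = B(k−1)f/C = k*(4*k**3 + 3*k**2 - 4*k - 2)/(16*k**3 + 33*k**2 + 17*k + 1) gives s_k = k*(4*k**3 + 3*k**2 - 4*k - 2).
s_(k+1) − s_k = 16*k**3 + 33*k**2 + 17*k + 1 = t_k.
Telescoping: Σ = s_(13) − s_(3) = 120133 − (363) = 119770.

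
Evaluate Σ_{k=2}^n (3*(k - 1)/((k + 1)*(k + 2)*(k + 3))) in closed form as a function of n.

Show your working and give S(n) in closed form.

S(n) = n*(n - 1)/(2*(n**2 + 5*n + 6))

The ratio is k*(k + 1)/((k - 1)*(k + 4)).
So A=k + 1 and B=k + 4, with C=k - 1.
Key eq: (k + 1)·f(k+1) = (k + 3)·f(k) + (k - 1).
From deg A=1, deg B=1, deg C=1: d=2.
Solve for f: f(k) = -k (degree 1 ≤ 2).
So s_k = (B(k−1)f/C)·t_k = (-k*(k + 3)/(k - 1))·t_k = -3*k/((k + 1)*(k + 2)).
s_(k+1) − s_k = 3*(k - 1)/(k**3 + 6*k**2 + 11*k + 6) = t_k.
s_(n+1) = 3*(-n - 1)/(n**2 + 5*n + 6) and s_(2) = -1/2, so S(n) = n*(n - 1)/(2*(n**2 + 5*n + 6)).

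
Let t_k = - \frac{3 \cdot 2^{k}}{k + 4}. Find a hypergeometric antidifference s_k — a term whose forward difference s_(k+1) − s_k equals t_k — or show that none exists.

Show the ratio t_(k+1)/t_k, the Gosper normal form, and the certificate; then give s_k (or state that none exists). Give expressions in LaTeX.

Compute t_(k+1)/t_k: get 2*(k + 4)/(k + 5).
Factor: A=2*k + 8; B=k + 5; C=1.
Key eq: (2*k + 8)·f(k+1) = (k + 4)·f(k) + (1).
deg f ≤ -1 (via 1,1,0).
Bound -1 < 0, so the key equation has no polynomial solution.

none — t_k is not Gosper-summable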